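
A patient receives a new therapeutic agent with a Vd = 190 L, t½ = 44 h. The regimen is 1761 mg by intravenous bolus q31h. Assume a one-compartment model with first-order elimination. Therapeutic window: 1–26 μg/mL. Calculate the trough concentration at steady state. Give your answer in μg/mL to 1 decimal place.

14.7 μg/mL

Over one 31-h interval, 31/44 ≈ 0.70455 half-lives elapse, leaving f ≈ 0.6136 of each dose.
At steady state, accumulation factor R = 1/(1 − e^(−kτ)) ≈ 2.5880.
Single-dose peak C₀ = D/Vd = 1761/190 ≈ 9.268 μg/mL.
Steady-state peak Cmax,ss = C₀·R ≈ 9.268 × 2.5880 ≈ 23.986 μg/mL.
One interval later, Cmin,ss = Cmax,ss·e^(−kτ) ≈ 23.986 × 0.6136 ≈ 14.718 μg/mL.
Trough 14.7 μg/mL vs MEC 1 μg/mL: adequate.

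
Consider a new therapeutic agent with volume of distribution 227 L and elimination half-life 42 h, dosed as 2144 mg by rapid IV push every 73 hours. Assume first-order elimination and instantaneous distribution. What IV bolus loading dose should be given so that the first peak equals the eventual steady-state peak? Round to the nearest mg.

f = (1/2)^(73/42) ≈ 0.299765; accumulation ratio R = 1/(1−f) ≈ 1.42809.
Loading dose to hit Cmax,ss on first dose: D_load = D_maint·R ≈ 2144 × 1.42809 ≈ 3061.82 mg.

3062 mg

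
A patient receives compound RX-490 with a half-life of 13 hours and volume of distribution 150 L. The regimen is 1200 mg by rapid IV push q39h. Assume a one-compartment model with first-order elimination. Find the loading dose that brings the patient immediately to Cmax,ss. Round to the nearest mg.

1371 mg

f = (1/2)^(39/13) ≈ 0.125000; accumulation ratio R = 1/(1−f) ≈ 1.14286.
Loading dose to hit Cmax,ss on first dose: D_load = D_maint·R ≈ 1200 × 1.14286 ≈ 1371.43 mg.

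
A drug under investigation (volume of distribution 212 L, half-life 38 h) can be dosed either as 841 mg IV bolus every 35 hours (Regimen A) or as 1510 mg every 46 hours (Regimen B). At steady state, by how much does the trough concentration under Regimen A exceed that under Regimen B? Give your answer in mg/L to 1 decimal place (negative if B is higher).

Regimen A: f = (1/2)^(35/38) ≈ 0.5281; Cmin,ss = (841/212)·f/(1−f) ≈ 4.439 mg/L.
Regimen B: f = (1/2)^(46/38) ≈ 0.4321; Cmin,ss = (1510/212)·f/(1−f) ≈ 5.419 mg/L.
Difference ≈ 4.439 − 5.419 ≈ -0.980 mg/L.

-1.0 mg/L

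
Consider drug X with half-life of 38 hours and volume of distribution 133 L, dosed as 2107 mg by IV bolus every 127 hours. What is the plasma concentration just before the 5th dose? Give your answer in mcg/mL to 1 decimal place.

1.7 mcg/mL

f = (1/2)^(τ/t½) = (1/2)^(127/38) ≈ 0.0986.
C₀ = D/Vd = 2107/133 ≈ 15.842 mcg/mL.
Before the 5th dose, 4 doses have been given. Superposition: Cmin = C₀·(f + f² + … + f^4).
≈ 15.842 × (0.0986 + 0.0097 + 0.0010 + 0.0001) ≈ 15.842 × 0.1094 ≈ 1.733 mcg/mL.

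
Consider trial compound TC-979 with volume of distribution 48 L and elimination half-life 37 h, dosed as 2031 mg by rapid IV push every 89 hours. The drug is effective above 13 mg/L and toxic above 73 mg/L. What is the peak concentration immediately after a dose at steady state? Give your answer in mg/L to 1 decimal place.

52.2 mg/L

τ/t½ = 89/37 ≈ 2.4054, so fraction remaining f = (1/2)^(89/37) ≈ 0.1888.
Accumulation ratio R = 1/(1 − f) ≈ 1/0.8112 ≈ 1.2327.
Single-dose peak C₀ = D/Vd = 2031/48 ≈ 42.312 mg/L.
Cmax,ss = C₀/(1 − f) ≈ 42.312/0.8112 ≈ 52.160 mg/L.
Peak 52.2 mg/L vs MTC 73 mg/L: below toxic threshold.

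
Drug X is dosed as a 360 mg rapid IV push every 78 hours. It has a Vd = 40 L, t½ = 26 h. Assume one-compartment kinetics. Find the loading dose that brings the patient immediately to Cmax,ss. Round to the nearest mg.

f = (1/2)^(78/26) ≈ 0.125000; accumulation ratio R = 1/(1−f) ≈ 1.14286.
Loading dose to hit Cmax,ss on first dose: D_load = D_maint·R ≈ 360 × 1.14286 ≈ 411.43 mg.

411 mg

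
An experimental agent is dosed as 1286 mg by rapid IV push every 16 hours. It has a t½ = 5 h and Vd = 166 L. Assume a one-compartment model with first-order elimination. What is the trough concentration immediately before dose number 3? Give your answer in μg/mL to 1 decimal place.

f = (1/2)^(τ/t½) = (1/2)^(16/5) ≈ 0.1088.
C₀ = D/Vd = 1286/166 ≈ 7.747 μg/mL.
Before the 3rd dose, 2 doses have been given. Superposition: Cmin = C₀·(f + f²).
≈ 7.747 × (0.1088 + 0.0118) ≈ 7.747 × 0.1206 ≈ 0.934 μg/mL.

0.9 μg/mL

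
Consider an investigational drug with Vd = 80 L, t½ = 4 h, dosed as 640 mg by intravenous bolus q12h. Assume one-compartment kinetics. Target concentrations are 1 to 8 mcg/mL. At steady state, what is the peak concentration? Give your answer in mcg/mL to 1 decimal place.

The dosing interval is 3 half-lives, so f = 2^(−3) = 0.125.
At steady state, R = 1/(1 − 0.125) = 8/7.
Single-dose peak C₀ = D/Vd = 640/80 = 8 mcg/mL.
Steady-state peak Cmax,ss = C₀·R = 8 × 8/7 ≈ 9.143 mcg/mL.
Peak 9.1 mcg/mL vs MTC 8 mcg/mL: exceeds toxic threshold.

9.1 mcg/mL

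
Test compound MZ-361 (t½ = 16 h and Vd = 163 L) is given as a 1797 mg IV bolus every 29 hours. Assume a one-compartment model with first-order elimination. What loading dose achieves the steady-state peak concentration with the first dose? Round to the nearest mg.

f = (1/2)^(29/16) ≈ 0.284697; accumulation ratio R = 1/(1−f) ≈ 1.39801.
Loading dose to hit Cmax,ss on first dose: D_load = D_maint·R ≈ 1797 × 1.39801 ≈ 2512.22 mg.

2512 mg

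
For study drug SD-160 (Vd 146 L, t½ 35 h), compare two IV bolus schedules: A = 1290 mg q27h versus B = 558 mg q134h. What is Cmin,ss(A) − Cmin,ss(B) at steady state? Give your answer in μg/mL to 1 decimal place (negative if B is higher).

12.2 μg/mL

Regimen A: f = (1/2)^(27/35) ≈ 0.5858; Cmin,ss = (1290/146)·f/(1−f) ≈ 12.496 μg/mL.
Regimen B: f = (1/2)^(134/35) ≈ 0.0704; Cmin,ss = (558/146)·f/(1−f) ≈ 0.289 μg/mL.
Difference ≈ 12.496 − 0.289 ≈ 12.207 μg/mL.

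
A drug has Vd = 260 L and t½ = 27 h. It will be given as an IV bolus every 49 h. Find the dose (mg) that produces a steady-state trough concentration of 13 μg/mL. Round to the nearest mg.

8511 mg

τ/t½ = 49/27 ≈ 1.8148, so f = (1/2)^(49/27) ≈ 0.284241.
Cmin,ss = (D/Vd)·f/(1−f), so D = Cmin,ss·Vd·(1−f)/f.
D = 13 × 260 × (1−f)/f ≈ 13 × 260 × 2.51814 ≈ 8511.31 mg.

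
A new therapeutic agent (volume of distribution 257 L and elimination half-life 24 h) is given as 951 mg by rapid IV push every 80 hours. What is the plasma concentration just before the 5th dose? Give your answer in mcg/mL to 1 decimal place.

f = (1/2)^(τ/t½) = (1/2)^(80/24) ≈ 0.0992.
C₀ = D/Vd = 951/257 ≈ 3.700 mcg/mL.
Before the 5th dose, 4 doses have been given. Superposition: Cmin = C₀·(f + f² + … + f^4).
≈ 3.700 × (0.0992 + 0.0098 + 0.0010 + 0.0001) ≈ 3.700 × 0.1101 ≈ 0.407 mcg/mL.

0.4 mcg/mL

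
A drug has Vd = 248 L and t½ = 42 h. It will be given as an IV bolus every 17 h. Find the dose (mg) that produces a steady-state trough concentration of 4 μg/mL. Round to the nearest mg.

τ/t½ = 17/42 ≈ 0.40476, so f = (1/2)^(17/42) ≈ 0.755361.
Cmin,ss = (D/Vd)·f/(1−f), so D = Cmin,ss·Vd·(1−f)/f.
D = 4 × 248 × (1−f)/f ≈ 4 × 248 × 0.32387 ≈ 321.28 mg.

321 mg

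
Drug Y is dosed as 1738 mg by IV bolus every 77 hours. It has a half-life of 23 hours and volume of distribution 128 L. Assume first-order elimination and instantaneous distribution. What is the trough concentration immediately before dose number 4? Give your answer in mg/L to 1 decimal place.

f = (1/2)^(τ/t½) = (1/2)^(77/23) ≈ 0.0982.
C₀ = D/Vd = 1738/128 ≈ 13.578 mg/L.
Before the 4th dose, 3 doses have been given. Superposition: Cmin = C₀·(f + f² + … + f^3).
≈ 13.578 × (0.0982 + 0.0096 + 0.0009) ≈ 13.578 × 0.1087 ≈ 1.476 mg/L.

1.5 mg/L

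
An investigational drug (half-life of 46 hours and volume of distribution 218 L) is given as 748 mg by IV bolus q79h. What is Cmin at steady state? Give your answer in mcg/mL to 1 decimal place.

Over one 79-h interval, 79/46 ≈ 1.7174 half-lives elapse, leaving f ≈ 0.3041 of each dose.
Accumulation ratio R = 1/(1 − f) ≈ 1/0.6959 ≈ 1.4370.
Each bolus raises the concentration by D/Vd = 748/218 ≈ 3.431 mcg/mL.
Steady-state peak Cmax,ss = C₀·R ≈ 3.431 × 1.4370 ≈ 4.930 mcg/mL.
One interval later, Cmin,ss = Cmax,ss·e^(−kτ) ≈ 4.930 × 0.3041 ≈ 1.499 mcg/mL.

1.5 mcg/mL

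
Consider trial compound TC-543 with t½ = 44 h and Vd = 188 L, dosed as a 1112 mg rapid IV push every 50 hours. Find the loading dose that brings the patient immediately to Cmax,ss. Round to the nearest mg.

f = (1/2)^(50/44) ≈ 0.454905; accumulation ratio R = 1/(1−f) ≈ 1.83454.
Loading dose to hit Cmax,ss on first dose: D_load = D_maint·R ≈ 1112 × 1.83454 ≈ 2040.01 mg.

2040 mg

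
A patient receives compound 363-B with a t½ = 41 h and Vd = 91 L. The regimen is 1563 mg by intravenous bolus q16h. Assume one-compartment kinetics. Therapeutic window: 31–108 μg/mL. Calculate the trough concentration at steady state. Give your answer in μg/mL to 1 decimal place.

55.3 μg/mL

Over one 16-h interval, 16/41 ≈ 0.39024 half-lives elapse, leaving f ≈ 0.7630 of each dose.
Accumulation ratio R = 1/(1 − f) ≈ 1/0.2370 ≈ 4.2194.
Single-dose peak C₀ = D/Vd = 1563/91 ≈ 17.176 μg/mL.
Cmax,ss = C₀/(1 − f) ≈ 17.176/0.2370 ≈ 72.473 μg/mL.
One interval later, Cmin,ss = Cmax,ss·e^(−kτ) ≈ 72.473 × 0.7630 ≈ 55.297 μg/mL.
Trough 55.3 μg/mL vs MEC 31 μg/mL: adequate.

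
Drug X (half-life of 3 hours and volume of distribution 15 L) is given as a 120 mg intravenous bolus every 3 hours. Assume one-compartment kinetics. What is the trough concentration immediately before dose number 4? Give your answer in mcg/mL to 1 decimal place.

f = (1/2)^(τ/t½) = (1/2)^(3/3) ≈ 0.5000.
C₀ = D/Vd = 120/15 ≈ 8.000 mcg/mL.
Before the 4th dose, 3 doses have been given. Superposition: Cmin = C₀·(f + f² + … + f^3).
≈ 8.000 × (0.5000 + 0.2500 + 0.1250) ≈ 8.000 × 0.8750 ≈ 7.000 mcg/mL.

7.0 mcg/mL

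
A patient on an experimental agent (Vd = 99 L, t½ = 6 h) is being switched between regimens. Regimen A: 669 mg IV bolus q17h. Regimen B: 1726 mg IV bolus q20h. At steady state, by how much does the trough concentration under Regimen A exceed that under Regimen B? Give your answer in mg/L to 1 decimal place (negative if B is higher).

-0.8 mg/L

Regimen A: f = (1/2)^(17/6) ≈ 0.1403; Cmin,ss = (669/99)·f/(1−f) ≈ 1.103 mg/L.
Regimen B: f = (1/2)^(20/6) ≈ 0.0992; Cmin,ss = (1726/99)·f/(1−f) ≈ 1.920 mg/L.
Difference ≈ 1.103 − 1.920 ≈ -0.817 mg/L.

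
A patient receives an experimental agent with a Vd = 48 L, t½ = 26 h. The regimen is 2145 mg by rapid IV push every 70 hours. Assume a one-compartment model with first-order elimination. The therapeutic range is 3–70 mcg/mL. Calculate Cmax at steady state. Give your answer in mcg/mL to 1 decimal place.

Over one 70-h interval, 70/26 ≈ 2.6923 half-lives elapse, leaving f ≈ 0.1547 of each dose.
Accumulation ratio R = 1/(1 − f) ≈ 1/0.8453 ≈ 1.1830.
Each bolus raises the concentration by D/Vd = 2145/48 ≈ 44.688 mcg/mL.
Cmax,ss = C₀/(1 − f) ≈ 44.688/0.8453 ≈ 52.866 mcg/mL.
Peak 52.9 mcg/mL vs MTC 70 mcg/mL: below toxic threshold.

52.9 mcg/mL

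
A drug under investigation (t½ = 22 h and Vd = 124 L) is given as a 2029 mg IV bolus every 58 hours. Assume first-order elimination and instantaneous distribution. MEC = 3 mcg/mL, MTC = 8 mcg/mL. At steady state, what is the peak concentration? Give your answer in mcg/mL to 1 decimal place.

τ/t½ = 58/22 ≈ 2.6364, so fraction remaining f = (1/2)^(58/22) ≈ 0.1608.
Accumulation ratio R = 1/(1 − f) ≈ 1/0.8392 ≈ 1.1916.
Single-dose peak C₀ = D/Vd = 2029/124 ≈ 16.363 mcg/mL.
Steady-state peak Cmax,ss = C₀·R ≈ 16.363 × 1.1916 ≈ 19.498 mcg/mL.
Peak 19.5 mcg/mL vs MTC 8 mcg/mL: exceeds toxic threshold.

19.5 mcg/mL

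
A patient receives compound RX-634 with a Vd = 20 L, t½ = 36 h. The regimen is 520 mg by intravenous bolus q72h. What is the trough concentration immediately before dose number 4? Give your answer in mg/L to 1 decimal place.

f = (1/2)^(τ/t½) = (1/2)^(72/36) ≈ 0.2500.
C₀ = D/Vd = 520/20 ≈ 26.000 mg/L.
Before the 4th dose, 3 doses have been given. Superposition: Cmin = C₀·(f + f² + … + f^3).
≈ 26.000 × (0.2500 + 0.0625 + 0.0156) ≈ 26.000 × 0.3281 ≈ 8.531 mg/L.

8.5 mg/L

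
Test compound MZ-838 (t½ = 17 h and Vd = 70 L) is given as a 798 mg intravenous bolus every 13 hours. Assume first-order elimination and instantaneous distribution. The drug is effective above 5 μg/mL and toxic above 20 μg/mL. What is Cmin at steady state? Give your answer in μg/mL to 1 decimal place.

16.3 μg/mL

τ/t½ = 13/17 ≈ 0.76471, so fraction remaining f = (1/2)^(13/17) ≈ 0.5886.
Accumulation ratio R = 1/(1 − f) ≈ 1/0.4114 ≈ 2.4307.
Each bolus raises the concentration by D/Vd = 798/70 ≈ 11.400 μg/mL.
Cmax,ss = C₀/(1 − f) ≈ 11.400/0.4114 ≈ 27.710 μg/mL.
One interval later, Cmin,ss = Cmax,ss·e^(−kτ) ≈ 27.710 × 0.5886 ≈ 16.310 μg/mL.
Trough 16.3 μg/mL vs MEC 5 μg/mL: adequate.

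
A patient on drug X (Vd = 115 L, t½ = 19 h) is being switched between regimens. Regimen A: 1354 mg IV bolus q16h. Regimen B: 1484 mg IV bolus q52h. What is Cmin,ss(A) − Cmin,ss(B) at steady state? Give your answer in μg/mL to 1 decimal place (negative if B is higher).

Regimen A: f = (1/2)^(16/19) ≈ 0.5578; Cmin,ss = (1354/115)·f/(1−f) ≈ 14.852 μg/mL.
Regimen B: f = (1/2)^(52/19) ≈ 0.1500; Cmin,ss = (1484/115)·f/(1−f) ≈ 2.277 μg/mL.
Difference ≈ 14.852 − 2.277 ≈ 12.575 μg/mL.

12.6 μg/mL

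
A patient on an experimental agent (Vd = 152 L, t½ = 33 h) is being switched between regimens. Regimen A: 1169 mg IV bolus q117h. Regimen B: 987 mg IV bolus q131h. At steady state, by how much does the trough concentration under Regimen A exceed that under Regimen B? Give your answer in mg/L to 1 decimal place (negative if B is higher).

0.3 mg/L

Regimen A: f = (1/2)^(117/33) ≈ 0.0856; Cmin,ss = (1169/152)·f/(1−f) ≈ 0.720 mg/L.
Regimen B: f = (1/2)^(131/33) ≈ 0.0638; Cmin,ss = (987/152)·f/(1−f) ≈ 0.443 mg/L.
Difference ≈ 0.720 − 0.443 ≈ 0.277 mg/L.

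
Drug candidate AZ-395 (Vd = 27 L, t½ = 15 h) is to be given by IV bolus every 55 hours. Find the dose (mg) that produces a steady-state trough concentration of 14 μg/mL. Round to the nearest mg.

τ/t½ = 55/15 ≈ 3.6667, so f = (1/2)^(55/15) ≈ 0.078745.
Cmin,ss = (D/Vd)·f/(1−f), so D = Cmin,ss·Vd·(1−f)/f.
D = 14 × 27 × (1−f)/f ≈ 14 × 27 × 11.69922 ≈ 4422.31 mg.

4422 mg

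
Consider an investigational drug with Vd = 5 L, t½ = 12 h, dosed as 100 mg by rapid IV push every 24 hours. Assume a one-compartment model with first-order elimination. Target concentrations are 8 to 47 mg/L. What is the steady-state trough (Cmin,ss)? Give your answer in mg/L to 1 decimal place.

The dosing interval is 2 half-lives, so f = 2^(−2) = 0.25.
Accumulation ratio R = 1/(1 − f) = 1/0.75 = 4/3.
Single-dose peak C₀ = D/Vd = 100/5 = 20 mg/L.
Steady-state peak Cmax,ss = C₀·R = 20 × 4/3 ≈ 26.667 mg/L.
Steady-state trough Cmin,ss = Cmax,ss·f ≈ 26.667 × 0.25 ≈ 6.667 mg/L.
Trough 6.7 mg/L vs MEC 8 mg/L: subtherapeutic.

6.7 mg/L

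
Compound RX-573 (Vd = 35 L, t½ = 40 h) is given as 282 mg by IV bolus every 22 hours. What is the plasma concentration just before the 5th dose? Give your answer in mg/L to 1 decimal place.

13.6 mg/L

f = (1/2)^(τ/t½) = (1/2)^(22/40) ≈ 0.6830.
C₀ = D/Vd = 282/35 ≈ 8.057 mg/L.
Before the 5th dose, 4 doses have been given. Superposition: Cmin = C₀·(f + f² + … + f^4).
≈ 8.057 × (0.6830 + 0.4665 + 0.3186 + 0.2176) ≈ 8.057 × 1.6857 ≈ 13.582 mg/L.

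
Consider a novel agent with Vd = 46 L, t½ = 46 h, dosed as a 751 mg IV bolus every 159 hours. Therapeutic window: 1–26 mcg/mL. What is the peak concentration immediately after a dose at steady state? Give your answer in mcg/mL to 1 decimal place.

18.0 mcg/mL

k = ln2/t½ = ln2/46 ≈ 0.015068 h⁻¹; fraction remaining f = e^(−kτ) = e^(−0.015068×159) ≈ 0.0911.
At steady state, accumulation factor R = 1/(1 − e^(−kτ)) ≈ 1.1002.
Single-dose peak C₀ = D/Vd = 751/46 ≈ 16.326 mcg/mL.
Steady-state peak Cmax,ss = C₀·R ≈ 16.326 × 1.1002 ≈ 17.962 mcg/mL.
Peak 18.0 mcg/mL vs MTC 26 mcg/mL: below toxic threshold.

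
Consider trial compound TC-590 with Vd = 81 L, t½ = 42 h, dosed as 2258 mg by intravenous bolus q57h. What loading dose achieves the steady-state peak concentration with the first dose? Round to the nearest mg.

f = (1/2)^(57/42) ≈ 0.390355; accumulation ratio R = 1/(1−f) ≈ 1.64030.
Loading dose to hit Cmax,ss on first dose: D_load = D_maint·R ≈ 2258 × 1.64030 ≈ 3703.80 mg.

3704 mg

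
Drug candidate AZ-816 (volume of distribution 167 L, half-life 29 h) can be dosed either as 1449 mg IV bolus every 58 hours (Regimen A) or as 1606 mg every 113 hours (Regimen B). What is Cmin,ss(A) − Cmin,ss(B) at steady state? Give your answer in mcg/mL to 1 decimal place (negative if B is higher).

2.2 mcg/mL

Regimen A: f = (1/2)^(58/29) ≈ 0.2500; Cmin,ss = (1449/167)·f/(1−f) ≈ 2.892 mcg/mL.
Regimen B: f = (1/2)^(113/29) ≈ 0.0671; Cmin,ss = (1606/167)·f/(1−f) ≈ 0.692 mcg/mL.
Difference ≈ 2.892 − 0.692 ≈ 2.200 mcg/mL.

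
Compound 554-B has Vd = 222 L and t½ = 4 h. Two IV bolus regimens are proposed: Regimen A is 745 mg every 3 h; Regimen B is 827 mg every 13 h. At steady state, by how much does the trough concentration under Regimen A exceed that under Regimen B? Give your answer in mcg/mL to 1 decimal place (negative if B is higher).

Regimen A: f = (1/2)^(3/4) ≈ 0.5946; Cmin,ss = (745/222)·f/(1−f) ≈ 4.922 mcg/mL.
Regimen B: f = (1/2)^(13/4) ≈ 0.1051; Cmin,ss = (827/222)·f/(1−f) ≈ 0.438 mcg/mL.
Difference ≈ 4.922 − 0.438 ≈ 4.484 mcg/mL.

4.5 mcg/mL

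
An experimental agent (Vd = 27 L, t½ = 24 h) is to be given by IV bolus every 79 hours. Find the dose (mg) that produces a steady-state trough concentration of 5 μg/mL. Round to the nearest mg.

1187 mg

τ/t½ = 79/24 ≈ 3.2917, so f = (1/2)^(79/24) ≈ 0.102120.
Cmin,ss = (D/Vd)·f/(1−f), so D = Cmin,ss·Vd·(1−f)/f.
D = 5 × 27 × (1−f)/f ≈ 5 × 27 × 8.79240 ≈ 1186.97 mg.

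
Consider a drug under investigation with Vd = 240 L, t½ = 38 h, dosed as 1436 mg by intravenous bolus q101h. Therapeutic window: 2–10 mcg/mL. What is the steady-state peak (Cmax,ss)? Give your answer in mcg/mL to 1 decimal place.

τ/t½ = 101/38 ≈ 2.6579, so fraction remaining f = (1/2)^(101/38) ≈ 0.1585.
At steady state, accumulation factor R = 1/(1 − e^(−kτ)) ≈ 1.1884.
Single-dose peak C₀ = D/Vd = 1436/240 ≈ 5.983 mcg/mL.
Steady-state peak Cmax,ss = C₀·R ≈ 5.983 × 1.1884 ≈ 7.110 mcg/mL.
Peak 7.1 mcg/mL vs MTC 10 mcg/mL: below toxic threshold.

7.1 mcg/mL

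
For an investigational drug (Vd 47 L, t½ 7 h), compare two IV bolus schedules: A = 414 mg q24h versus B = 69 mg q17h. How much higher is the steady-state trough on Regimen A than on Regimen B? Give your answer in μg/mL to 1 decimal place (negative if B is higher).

0.6 μg/mL

Regimen A: f = (1/2)^(24/7) ≈ 0.0929; Cmin,ss = (414/47)·f/(1−f) ≈ 0.902 μg/mL.
Regimen B: f = (1/2)^(17/7) ≈ 0.1857; Cmin,ss = (69/47)·f/(1−f) ≈ 0.335 μg/mL.
Difference ≈ 0.902 − 0.335 ≈ 0.567 μg/mL.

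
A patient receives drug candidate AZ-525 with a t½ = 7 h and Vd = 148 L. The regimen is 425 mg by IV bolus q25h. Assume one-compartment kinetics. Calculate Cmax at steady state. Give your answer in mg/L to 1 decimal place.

3.1 mg/L

Over one 25-h interval, 25/7 ≈ 3.5714 half-lives elapse, leaving f ≈ 0.0841 of each dose.
Accumulation ratio R = 1/(1 − f) ≈ 1/0.9159 ≈ 1.0918.
Each bolus raises the concentration by D/Vd = 425/148 ≈ 2.872 mg/L.
Cmax,ss = C₀/(1 − f) ≈ 2.872/0.9159 ≈ 3.136 mg/L.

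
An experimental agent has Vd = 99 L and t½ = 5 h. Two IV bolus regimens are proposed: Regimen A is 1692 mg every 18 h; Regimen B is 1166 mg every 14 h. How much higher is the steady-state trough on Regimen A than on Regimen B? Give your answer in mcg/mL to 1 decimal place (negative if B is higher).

-0.4 mcg/mL

Regimen A: f = (1/2)^(18/5) ≈ 0.0825; Cmin,ss = (1692/99)·f/(1−f) ≈ 1.537 mcg/mL.
Regimen B: f = (1/2)^(14/5) ≈ 0.1436; Cmin,ss = (1166/99)·f/(1−f) ≈ 1.975 mcg/mL.
Difference ≈ 1.537 − 1.975 ≈ -0.438 mcg/mL.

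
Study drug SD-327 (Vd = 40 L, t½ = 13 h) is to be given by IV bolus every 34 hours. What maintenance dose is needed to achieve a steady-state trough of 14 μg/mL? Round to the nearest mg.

2872 mg

τ/t½ = 34/13 ≈ 2.6154, so f = (1/2)^(34/13) ≈ 0.163189.
Cmin,ss = (D/Vd)·f/(1−f), so D = Cmin,ss·Vd·(1−f)/f.
D = 14 × 40 × (1−f)/f ≈ 14 × 40 × 5.12786 ≈ 2871.60 mg.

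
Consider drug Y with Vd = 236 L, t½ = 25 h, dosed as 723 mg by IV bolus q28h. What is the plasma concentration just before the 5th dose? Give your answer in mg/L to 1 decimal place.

f = (1/2)^(τ/t½) = (1/2)^(28/25) ≈ 0.4601.
C₀ = D/Vd = 723/236 ≈ 3.064 mg/L.
Before the 5th dose, 4 doses have been given. Superposition: Cmin = C₀·(f + f² + … + f^4).
≈ 3.064 × (0.4601 + 0.2117 + 0.0974 + 0.0448) ≈ 3.064 × 0.8140 ≈ 2.494 mg/L.

2.5 mg/L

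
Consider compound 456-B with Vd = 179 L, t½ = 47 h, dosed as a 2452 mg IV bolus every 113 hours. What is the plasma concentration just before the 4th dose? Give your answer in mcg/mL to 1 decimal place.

3.2 mcg/mL

f = (1/2)^(τ/t½) = (1/2)^(113/47) ≈ 0.1889.
C₀ = D/Vd = 2452/179 ≈ 13.698 mcg/mL.
Before the 4th dose, 3 doses have been given. Superposition: Cmin = C₀·(f + f² + … + f^3).
≈ 13.698 × (0.1889 + 0.0357 + 0.0067) ≈ 13.698 × 0.2313 ≈ 3.168 mcg/mL.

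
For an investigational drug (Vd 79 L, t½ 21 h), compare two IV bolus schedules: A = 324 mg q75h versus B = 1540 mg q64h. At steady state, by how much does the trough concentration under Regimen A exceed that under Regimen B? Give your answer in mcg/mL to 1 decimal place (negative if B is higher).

Regimen A: f = (1/2)^(75/21) ≈ 0.0841; Cmin,ss = (324/79)·f/(1−f) ≈ 0.377 mcg/mL.
Regimen B: f = (1/2)^(64/21) ≈ 0.1209; Cmin,ss = (1540/79)·f/(1−f) ≈ 2.681 mcg/mL.
Difference ≈ 0.377 − 2.681 ≈ -2.304 mcg/mL.

-2.3 mcg/mL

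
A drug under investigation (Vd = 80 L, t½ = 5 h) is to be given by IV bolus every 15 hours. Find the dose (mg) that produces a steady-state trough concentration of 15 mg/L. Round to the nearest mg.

8400 mg

τ/t½ = 15/5 ≈ 3, so f = (1/2)^(15/5) ≈ 0.125000.
Cmin,ss = (D/Vd)·f/(1−f), so D = Cmin,ss·Vd·(1−f)/f.
D = 15 × 80 × (1−f)/f ≈ 15 × 80 × 7.00000 ≈ 8400.00 mg.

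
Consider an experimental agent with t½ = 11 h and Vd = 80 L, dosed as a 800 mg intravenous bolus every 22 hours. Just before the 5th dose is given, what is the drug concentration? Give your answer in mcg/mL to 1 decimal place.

f = (1/2)^(τ/t½) = (1/2)^(22/11) ≈ 0.2500.
C₀ = D/Vd = 800/80 ≈ 10.000 mcg/mL.
Before the 5th dose, 4 doses have been given. Superposition: Cmin = C₀·(f + f² + … + f^4).
≈ 10.000 × (0.2500 + 0.0625 + 0.0156 + 0.0039) ≈ 10.000 × 0.3320 ≈ 3.320 mcg/mL.

3.3 mcg/mL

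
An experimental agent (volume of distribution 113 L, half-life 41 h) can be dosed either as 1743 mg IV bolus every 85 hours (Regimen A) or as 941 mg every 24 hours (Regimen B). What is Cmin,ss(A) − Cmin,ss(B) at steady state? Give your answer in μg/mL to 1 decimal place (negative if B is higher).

-11.8 μg/mL

Regimen A: f = (1/2)^(85/41) ≈ 0.2376; Cmin,ss = (1743/113)·f/(1−f) ≈ 4.807 μg/mL.
Regimen B: f = (1/2)^(24/41) ≈ 0.6665; Cmin,ss = (941/113)·f/(1−f) ≈ 16.642 μg/mL.
Difference ≈ 4.807 − 16.642 ≈ -11.835 μg/mL.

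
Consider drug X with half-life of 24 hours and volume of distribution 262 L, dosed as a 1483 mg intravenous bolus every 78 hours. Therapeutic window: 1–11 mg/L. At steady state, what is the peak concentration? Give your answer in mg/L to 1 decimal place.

6.3 mg/L

Over one 78-h interval, 78/24 ≈ 3.25 half-lives elapse, leaving f ≈ 0.1051 of each dose.
At steady state, accumulation factor R = 1/(1 − e^(−kτ)) ≈ 1.1174.
Single-dose peak C₀ = D/Vd = 1483/262 ≈ 5.660 mg/L.
Steady-state peak Cmax,ss = C₀·R ≈ 5.660 × 1.1174 ≈ 6.324 mg/L.
Peak 6.3 mg/L vs MTC 11 mg/L: below toxic threshold.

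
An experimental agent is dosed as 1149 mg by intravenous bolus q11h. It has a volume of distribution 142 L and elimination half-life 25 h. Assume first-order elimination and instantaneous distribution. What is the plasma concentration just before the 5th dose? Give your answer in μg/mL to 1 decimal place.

16.0 μg/mL

f = (1/2)^(τ/t½) = (1/2)^(11/25) ≈ 0.7371.
C₀ = D/Vd = 1149/142 ≈ 8.092 μg/mL.
Before the 5th dose, 4 doses have been given. Superposition: Cmin = C₀·(f + f² + … + f^4).
≈ 8.092 × (0.7371 + 0.5433 + 0.4005 + 0.2952) ≈ 8.092 × 1.9761 ≈ 15.991 μg/mL.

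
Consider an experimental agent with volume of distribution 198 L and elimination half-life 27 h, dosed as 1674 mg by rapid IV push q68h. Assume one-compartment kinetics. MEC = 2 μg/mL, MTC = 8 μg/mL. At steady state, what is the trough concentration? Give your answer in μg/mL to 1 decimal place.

1.8 μg/mL

τ/t½ = 68/27 ≈ 2.5185, so fraction remaining f = (1/2)^(68/27) ≈ 0.1745.
Single-dose peak C₀ = D/Vd = 1674/198 ≈ 8.455 μg/mL.
Steady-state trough Cmin,ss = C₀·f/(1−f) ≈ 8.455 × 0.1745/0.8255 ≈ 1.787 μg/mL.
Trough 1.8 μg/mL vs MEC 2 μg/mL: subtherapeutic.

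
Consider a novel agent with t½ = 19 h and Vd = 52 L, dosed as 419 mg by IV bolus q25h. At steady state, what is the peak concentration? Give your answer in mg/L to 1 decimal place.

Over one 25-h interval, 25/19 ≈ 1.3158 half-lives elapse, leaving f ≈ 0.4017 of each dose.
At steady state, accumulation factor R = 1/(1 − e^(−kτ)) ≈ 1.6714.
Single-dose peak C₀ = D/Vd = 419/52 ≈ 8.058 mg/L.
Cmax,ss = C₀/(1 − f) ≈ 8.058/0.5983 ≈ 13.468 mg/L.

13.5 mg/L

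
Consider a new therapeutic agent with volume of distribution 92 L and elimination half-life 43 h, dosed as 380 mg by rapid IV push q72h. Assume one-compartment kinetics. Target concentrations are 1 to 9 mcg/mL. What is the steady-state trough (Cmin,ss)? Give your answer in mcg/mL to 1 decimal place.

τ/t½ = 72/43 ≈ 1.6744, so fraction remaining f = (1/2)^(72/43) ≈ 0.3133.
At steady state, accumulation factor R = 1/(1 − e^(−kτ)) ≈ 1.4562.
Single-dose peak C₀ = D/Vd = 380/92 ≈ 4.130 mcg/mL.
Cmax,ss = C₀/(1 − f) ≈ 4.130/0.6867 ≈ 6.014 mcg/mL.
One interval later, Cmin,ss = Cmax,ss·e^(−kτ) ≈ 6.014 × 0.3133 ≈ 1.884 mcg/mL.
Trough 1.9 mcg/mL vs MEC 1 mcg/mL: adequate.

1.9 mcg/mL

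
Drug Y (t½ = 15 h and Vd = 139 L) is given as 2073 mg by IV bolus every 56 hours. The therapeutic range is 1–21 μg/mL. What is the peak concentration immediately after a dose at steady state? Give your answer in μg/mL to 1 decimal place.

k = ln2/t½ = ln2/15 ≈ 0.046210 h⁻¹; fraction remaining f = e^(−kτ) = e^(−0.046210×56) ≈ 0.0752.
Accumulation ratio R = 1/(1 − f) ≈ 1/0.9248 ≈ 1.0813.
Each bolus raises the concentration by D/Vd = 2073/139 ≈ 14.914 μg/mL.
Steady-state peak Cmax,ss = C₀·R ≈ 14.914 × 1.0813 ≈ 16.127 μg/mL.
Peak 16.1 μg/mL vs MTC 21 μg/mL: below toxic threshold.

16.1 μg/mL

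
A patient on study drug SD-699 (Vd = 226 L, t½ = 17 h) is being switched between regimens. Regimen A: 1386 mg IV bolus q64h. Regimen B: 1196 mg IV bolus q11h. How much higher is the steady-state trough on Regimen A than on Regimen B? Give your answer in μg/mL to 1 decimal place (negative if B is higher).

Regimen A: f = (1/2)^(64/17) ≈ 0.0736; Cmin,ss = (1386/226)·f/(1−f) ≈ 0.487 μg/mL.
Regimen B: f = (1/2)^(11/17) ≈ 0.6386; Cmin,ss = (1196/226)·f/(1−f) ≈ 9.351 μg/mL.
Difference ≈ 0.487 − 9.351 ≈ -8.864 μg/mL.

-8.9 μg/mL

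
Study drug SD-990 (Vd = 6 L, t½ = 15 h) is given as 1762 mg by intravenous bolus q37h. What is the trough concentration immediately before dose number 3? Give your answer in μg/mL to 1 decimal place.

62.7 μg/mL

f = (1/2)^(τ/t½) = (1/2)^(37/15) ≈ 0.1809.
C₀ = D/Vd = 1762/6 ≈ 293.667 μg/mL.
Before the 3rd dose, 2 doses have been given. Superposition: Cmin = C₀·(f + f²).
≈ 293.667 × (0.1809 + 0.0327) ≈ 293.667 × 0.2136 ≈ 62.727 μg/mL.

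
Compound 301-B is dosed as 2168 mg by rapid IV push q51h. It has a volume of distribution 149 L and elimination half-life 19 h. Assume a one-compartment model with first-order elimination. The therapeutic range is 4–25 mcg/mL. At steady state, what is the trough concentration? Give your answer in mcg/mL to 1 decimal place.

k = ln2/t½ = ln2/19 ≈ 0.036481 h⁻¹; fraction remaining f = e^(−kτ) = e^(−0.036481×51) ≈ 0.1556.
Accumulation ratio R = 1/(1 − f) ≈ 1/0.8444 ≈ 1.1843.
Each bolus raises the concentration by D/Vd = 2168/149 ≈ 14.550 mcg/mL.
Cmax,ss = C₀/(1 − f) ≈ 14.550/0.8444 ≈ 17.231 mcg/mL.
One interval later, Cmin,ss = Cmax,ss·e^(−kτ) ≈ 17.231 × 0.1556 ≈ 2.681 mcg/mL.
Trough 2.7 mcg/mL vs MEC 4 mcg/mL: subtherapeutic.

2.7 mcg/mL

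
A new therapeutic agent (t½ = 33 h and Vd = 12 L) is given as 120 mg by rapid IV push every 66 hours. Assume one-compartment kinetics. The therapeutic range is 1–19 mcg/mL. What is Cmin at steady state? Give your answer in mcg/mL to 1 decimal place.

3.3 mcg/mL

The dosing interval is 2 half-lives, so f = 2^(−2) = 0.25.
Accumulation ratio R = 1/(1 − f) = 1/0.75 = 4/3.
Single-dose peak C₀ = D/Vd = 120/12 = 10 mcg/mL.
Steady-state peak Cmax,ss = C₀·R = 10 × 4/3 ≈ 13.333 mcg/mL.
Steady-state trough Cmin,ss = Cmax,ss·f ≈ 13.333 × 0.25 ≈ 3.333 mcg/mL.
Trough 3.3 mcg/mL vs MEC 1 mcg/mL: adequate.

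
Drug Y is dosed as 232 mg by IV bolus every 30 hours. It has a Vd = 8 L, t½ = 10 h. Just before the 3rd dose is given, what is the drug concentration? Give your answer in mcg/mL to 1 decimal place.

f = (1/2)^(τ/t½) = (1/2)^(30/10) ≈ 0.1250.
C₀ = D/Vd = 232/8 ≈ 29.000 mcg/mL.
Before the 3rd dose, 2 doses have been given. Superposition: Cmin = C₀·(f + f²).
≈ 29.000 × (0.1250 + 0.0156) ≈ 29.000 × 0.1406 ≈ 4.077 mcg/mL.

4.1 mcg/mL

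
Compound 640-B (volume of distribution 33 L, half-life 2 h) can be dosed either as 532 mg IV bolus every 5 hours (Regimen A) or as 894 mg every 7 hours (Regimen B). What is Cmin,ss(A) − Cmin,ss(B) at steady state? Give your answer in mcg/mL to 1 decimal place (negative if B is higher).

Regimen A: f = (1/2)^(5/2) ≈ 0.1768; Cmin,ss = (532/33)·f/(1−f) ≈ 3.462 mcg/mL.
Regimen B: f = (1/2)^(7/2) ≈ 0.0884; Cmin,ss = (894/33)·f/(1−f) ≈ 2.627 mcg/mL.
Difference ≈ 3.462 − 2.627 ≈ 0.835 mcg/mL.

0.8 mcg/mL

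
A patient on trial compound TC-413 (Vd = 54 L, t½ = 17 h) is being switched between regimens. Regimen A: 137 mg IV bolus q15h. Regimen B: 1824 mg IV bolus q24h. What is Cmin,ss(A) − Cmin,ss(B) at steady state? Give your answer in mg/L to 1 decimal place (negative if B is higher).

Regimen A: f = (1/2)^(15/17) ≈ 0.5425; Cmin,ss = (137/54)·f/(1−f) ≈ 3.008 mg/L.
Regimen B: f = (1/2)^(24/17) ≈ 0.3759; Cmin,ss = (1824/54)·f/(1−f) ≈ 20.345 mg/L.
Difference ≈ 3.008 − 20.345 ≈ -17.337 mg/L.

-17.3 mg/L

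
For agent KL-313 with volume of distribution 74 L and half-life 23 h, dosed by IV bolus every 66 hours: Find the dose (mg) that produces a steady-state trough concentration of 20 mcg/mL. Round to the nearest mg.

9337 mg

τ/t½ = 66/23 ≈ 2.8696, so f = (1/2)^(66/23) ≈ 0.136828.
Cmin,ss = (D/Vd)·f/(1−f), so D = Cmin,ss·Vd·(1−f)/f.
D = 20 × 74 × (1−f)/f ≈ 20 × 74 × 6.30845 ≈ 9336.51 mg.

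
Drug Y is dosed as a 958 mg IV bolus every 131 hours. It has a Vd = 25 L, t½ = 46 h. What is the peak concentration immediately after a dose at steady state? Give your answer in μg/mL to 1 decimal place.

Over one 131-h interval, 131/46 ≈ 2.8478 half-lives elapse, leaving f ≈ 0.1389 of each dose.
Accumulation ratio R = 1/(1 − f) ≈ 1/0.8611 ≈ 1.1613.
Single-dose peak C₀ = D/Vd = 958/25 ≈ 38.320 μg/mL.
Steady-state peak Cmax,ss = C₀·R ≈ 38.320 × 1.1613 ≈ 44.501 μg/mL.

44.5 μg/mL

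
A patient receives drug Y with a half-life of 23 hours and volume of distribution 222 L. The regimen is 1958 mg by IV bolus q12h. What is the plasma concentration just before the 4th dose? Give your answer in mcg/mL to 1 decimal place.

f = (1/2)^(τ/t½) = (1/2)^(12/23) ≈ 0.6965.
C₀ = D/Vd = 1958/222 ≈ 8.820 mcg/mL.
Before the 4th dose, 3 doses have been given. Superposition: Cmin = C₀·(f + f² + … + f^3).
≈ 8.820 × (0.6965 + 0.4851 + 0.3379) ≈ 8.820 × 1.5195 ≈ 13.402 mcg/mL.

13.4 mcg/mL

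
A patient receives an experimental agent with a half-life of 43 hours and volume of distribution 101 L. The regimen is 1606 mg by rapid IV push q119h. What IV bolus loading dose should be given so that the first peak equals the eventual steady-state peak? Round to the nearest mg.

f = (1/2)^(119/43) ≈ 0.146865; accumulation ratio R = 1/(1−f) ≈ 1.17215.
Loading dose to hit Cmax,ss on first dose: D_load = D_maint·R ≈ 1606 × 1.17215 ≈ 1882.47 mg.

1882 mg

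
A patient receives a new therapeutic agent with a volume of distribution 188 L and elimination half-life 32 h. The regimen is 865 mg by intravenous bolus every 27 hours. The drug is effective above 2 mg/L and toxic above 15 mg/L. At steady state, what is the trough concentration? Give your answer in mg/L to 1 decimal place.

5.8 mg/L

Over one 27-h interval, 27/32 ≈ 0.84375 half-lives elapse, leaving f ≈ 0.5572 of each dose.
Single-dose peak C₀ = D/Vd = 865/188 ≈ 4.601 mg/L.
Steady-state trough Cmin,ss = C₀·f/(1−f) ≈ 4.601 × 0.5572/0.4428 ≈ 5.790 mg/L.
Trough 5.8 mg/L vs MEC 2 mg/L: adequate.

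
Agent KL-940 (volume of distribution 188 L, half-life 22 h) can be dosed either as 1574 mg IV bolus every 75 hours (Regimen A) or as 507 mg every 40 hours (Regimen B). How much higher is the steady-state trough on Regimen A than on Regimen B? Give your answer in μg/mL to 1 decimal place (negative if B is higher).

Regimen A: f = (1/2)^(75/22) ≈ 0.0941; Cmin,ss = (1574/188)·f/(1−f) ≈ 0.870 μg/mL.
Regimen B: f = (1/2)^(40/22) ≈ 0.2836; Cmin,ss = (507/188)·f/(1−f) ≈ 1.068 μg/mL.
Difference ≈ 0.870 − 1.068 ≈ -0.198 μg/mL.

-0.2 μg/mL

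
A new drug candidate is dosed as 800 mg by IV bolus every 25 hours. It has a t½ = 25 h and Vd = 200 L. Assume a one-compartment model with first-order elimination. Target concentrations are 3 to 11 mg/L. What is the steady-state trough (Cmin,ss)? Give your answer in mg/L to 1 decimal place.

The dosing interval is 1 half-life, so f = 2^(−1) = 0.5.
Accumulation ratio R = 1/(1 − f) = 1/0.5 = 2/1.
Single-dose peak C₀ = D/Vd = 800/200 = 4 mg/L.
Steady-state peak Cmax,ss = C₀·R = 4 × 2/1 ≈ 8.000 mg/L.
Steady-state trough Cmin,ss = Cmax,ss·f ≈ 8.000 × 0.5 ≈ 4.000 mg/L.
Trough 4.0 mg/L vs MEC 3 mg/L: adequate.

4.0 mg/L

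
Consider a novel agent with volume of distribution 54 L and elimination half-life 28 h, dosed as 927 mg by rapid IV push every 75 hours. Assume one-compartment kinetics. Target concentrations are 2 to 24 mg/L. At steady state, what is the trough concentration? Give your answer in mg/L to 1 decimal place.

τ/t½ = 75/28 ≈ 2.6786, so fraction remaining f = (1/2)^(75/28) ≈ 0.1562.
Accumulation ratio R = 1/(1 − f) ≈ 1/0.8438 ≈ 1.1851.
Single-dose peak C₀ = D/Vd = 927/54 ≈ 17.167 mg/L.
Cmax,ss = C₀/(1 − f) ≈ 17.167/0.8438 ≈ 20.345 mg/L.
Steady-state trough Cmin,ss = Cmax,ss·f ≈ 20.345 × 0.1562 ≈ 3.178 mg/L.
Trough 3.2 mg/L vs MEC 2 mg/L: adequate.

3.2 mg/L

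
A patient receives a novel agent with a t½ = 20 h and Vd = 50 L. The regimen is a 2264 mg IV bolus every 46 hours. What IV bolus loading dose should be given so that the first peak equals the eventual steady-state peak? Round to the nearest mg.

f = (1/2)^(46/20) ≈ 0.203063; accumulation ratio R = 1/(1−f) ≈ 1.25480.
Loading dose to hit Cmax,ss on first dose: D_load = D_maint·R ≈ 2264 × 1.25480 ≈ 2840.87 mg.

2841 mg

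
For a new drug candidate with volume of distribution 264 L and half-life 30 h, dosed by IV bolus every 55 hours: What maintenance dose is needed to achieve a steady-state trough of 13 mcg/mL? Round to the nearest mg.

τ/t½ = 55/30 ≈ 1.8333, so f = (1/2)^(55/30) ≈ 0.280616.
Cmin,ss = (D/Vd)·f/(1−f), so D = Cmin,ss·Vd·(1−f)/f.
D = 13 × 264 × (1−f)/f ≈ 13 × 264 × 2.56359 ≈ 8798.24 mg.

8798 mg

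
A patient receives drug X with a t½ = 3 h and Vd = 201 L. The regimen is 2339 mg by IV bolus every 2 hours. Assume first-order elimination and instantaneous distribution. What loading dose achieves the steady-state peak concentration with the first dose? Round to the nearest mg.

f = (1/2)^(2/3) ≈ 0.629961; accumulation ratio R = 1/(1−f) ≈ 2.70242.
Loading dose to hit Cmax,ss on first dose: D_load = D_maint·R ≈ 2339 × 2.70242 ≈ 6320.96 mg.

6321 mg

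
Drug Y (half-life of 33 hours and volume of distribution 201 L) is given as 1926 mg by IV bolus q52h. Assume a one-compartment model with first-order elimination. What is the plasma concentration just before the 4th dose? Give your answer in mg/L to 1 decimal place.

f = (1/2)^(τ/t½) = (1/2)^(52/33) ≈ 0.3355.
C₀ = D/Vd = 1926/201 ≈ 9.582 mg/L.
Before the 4th dose, 3 doses have been given. Superposition: Cmin = C₀·(f + f² + … + f^3).
≈ 9.582 × (0.3355 + 0.1126 + 0.0378) ≈ 9.582 × 0.4859 ≈ 4.656 mg/L.

4.7 mg/L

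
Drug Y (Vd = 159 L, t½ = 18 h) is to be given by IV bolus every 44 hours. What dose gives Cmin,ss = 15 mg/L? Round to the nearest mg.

τ/t½ = 44/18 ≈ 2.4444, so f = (1/2)^(44/18) ≈ 0.183717.
Cmin,ss = (D/Vd)·f/(1−f), so D = Cmin,ss·Vd·(1−f)/f.
D = 15 × 159 × (1−f)/f ≈ 15 × 159 × 4.44315 ≈ 10596.91 mg.

10597 mg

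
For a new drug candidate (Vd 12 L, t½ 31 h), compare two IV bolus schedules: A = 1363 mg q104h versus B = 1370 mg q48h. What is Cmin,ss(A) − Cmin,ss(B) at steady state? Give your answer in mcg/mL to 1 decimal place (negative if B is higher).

Regimen A: f = (1/2)^(104/31) ≈ 0.0977; Cmin,ss = (1363/12)·f/(1−f) ≈ 12.299 mcg/mL.
Regimen B: f = (1/2)^(48/31) ≈ 0.3419; Cmin,ss = (1370/12)·f/(1−f) ≈ 59.313 mcg/mL.
Difference ≈ 12.299 − 59.313 ≈ -47.014 mcg/mL.

-47.0 mcg/mL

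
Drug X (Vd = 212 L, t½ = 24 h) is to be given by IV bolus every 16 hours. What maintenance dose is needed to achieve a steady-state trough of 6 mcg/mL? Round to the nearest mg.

747 mg

τ/t½ = 16/24 ≈ 0.66667, so f = (1/2)^(16/24) ≈ 0.629961.
Cmin,ss = (D/Vd)·f/(1−f), so D = Cmin,ss·Vd·(1−f)/f.
D = 6 × 212 × (1−f)/f ≈ 6 × 212 × 0.58740 ≈ 747.17 mg.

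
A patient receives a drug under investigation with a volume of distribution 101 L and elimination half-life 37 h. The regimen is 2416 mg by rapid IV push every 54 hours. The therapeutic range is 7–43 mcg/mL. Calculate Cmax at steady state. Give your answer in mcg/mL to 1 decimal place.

τ/t½ = 54/37 ≈ 1.4595, so fraction remaining f = (1/2)^(54/37) ≈ 0.3636.
Accumulation ratio R = 1/(1 − f) ≈ 1/0.6364 ≈ 1.5713.
Single-dose peak C₀ = D/Vd = 2416/101 ≈ 23.921 mcg/mL.
Steady-state peak Cmax,ss = C₀·R ≈ 23.921 × 1.5713 ≈ 37.587 mcg/mL.
Peak 37.6 mcg/mL vs MTC 43 mcg/mL: below toxic threshold.

37.6 mcg/mL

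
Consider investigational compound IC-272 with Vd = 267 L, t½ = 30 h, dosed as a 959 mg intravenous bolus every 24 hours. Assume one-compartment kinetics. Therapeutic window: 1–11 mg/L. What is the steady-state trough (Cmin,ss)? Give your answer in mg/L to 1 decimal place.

4.8 mg/L

Over one 24-h interval, 24/30 ≈ 0.8 half-lives elapse, leaving f ≈ 0.5743 of each dose.
Single-dose peak C₀ = D/Vd = 959/267 ≈ 3.592 mg/L.
Steady-state trough Cmin,ss = C₀·f/(1−f) ≈ 3.592 × 0.5743/0.4257 ≈ 4.846 mg/L.
Trough 4.8 mg/L vs MEC 1 mg/L: adequate.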